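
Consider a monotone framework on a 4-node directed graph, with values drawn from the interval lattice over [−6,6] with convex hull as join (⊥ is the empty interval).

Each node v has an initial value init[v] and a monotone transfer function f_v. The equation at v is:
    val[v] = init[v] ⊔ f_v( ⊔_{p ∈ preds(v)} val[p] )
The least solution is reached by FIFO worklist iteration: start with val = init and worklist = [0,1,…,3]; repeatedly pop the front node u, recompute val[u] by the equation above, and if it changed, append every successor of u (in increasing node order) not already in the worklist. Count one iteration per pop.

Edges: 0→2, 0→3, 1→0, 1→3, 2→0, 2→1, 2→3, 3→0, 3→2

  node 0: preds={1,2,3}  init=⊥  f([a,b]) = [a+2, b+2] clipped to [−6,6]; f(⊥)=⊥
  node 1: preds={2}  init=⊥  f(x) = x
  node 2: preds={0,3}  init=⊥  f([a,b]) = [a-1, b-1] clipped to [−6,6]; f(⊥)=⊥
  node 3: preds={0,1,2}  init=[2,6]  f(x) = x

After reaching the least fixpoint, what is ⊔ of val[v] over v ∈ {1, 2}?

Worklist (37 pops):
  #1 pop 0: in=[2,6] → [4,6] (was ⊥); enqueue []
  #2 pop 1: in=⊥ → ⊥ (no change)
  #3 pop 2: in=[2,6] → [1,5] (was ⊥); enqueue [0,1]
  #4 pop 3: in=[1,6] → [1,6] (was [2,6]); enqueue [2]
  #5 pop 0: in=[1,6] → [3,6] (was [4,6]); enqueue [3]
  #6 pop 1: in=[1,5] → [1,5] (was ⊥); enqueue [0]
  #7 pop 2: in=[1,6] → [0,5] (was [1,5]); enqueue [1]
  #8 pop 3: in=[0,6] → [0,6] (was [1,6]); enqueue [2]
  #9 pop 0: in=[0,6] → [2,6] (was [3,6]); enqueue [3]
  #10 pop 1: in=[0,5] → [0,5] (was [1,5]); enqueue [0]
  #11 pop 2: in=[0,6] → [-1,5] (was [0,5]); enqueue [1]
  #12 pop 3: in=[-1,6] → [-1,6] (was [0,6]); enqueue [2]
  #13 pop 0: in=[-1,6] → [1,6] (was [2,6]); enqueue [3]
  #14 pop 1: in=[-1,5] → [-1,5] (was [0,5]); enqueue [0]
  #15 pop 2: in=[-1,6] → [-2,5] (was [-1,5]); enqueue [1]
  #16 pop 3: in=[-2,6] → [-2,6] (was [-1,6]); enqueue [2]
  #17 pop 0: in=[-2,6] → [0,6] (was [1,6]); enqueue [3]
  #18 pop 1: in=[-2,5] → [-2,5] (was [-1,5]); enqueue [0]
  #19 pop 2: in=[-2,6] → [-3,5] (was [-2,5]); enqueue [1]
  #20 pop 3: in=[-3,6] → [-3,6] (was [-2,6]); enqueue [2]
  #21 pop 0: in=[-3,6] → [-1,6] (was [0,6]); enqueue [3]
  #22 pop 1: in=[-3,5] → [-3,5] (was [-2,5]); enqueue [0]
  #23 pop 2: in=[-3,6] → [-4,5] (was [-3,5]); enqueue [1]
  #24 pop 3: in=[-4,6] → [-4,6] (was [-3,6]); enqueue [2]
  #25 pop 0: in=[-4,6] → [-2,6] (was [-1,6]); enqueue [3]
  #26 pop 1: in=[-4,5] → [-4,5] (was [-3,5]); enqueue [0]
  #27 pop 2: in=[-4,6] → [-5,5] (was [-4,5]); enqueue [1]
  #28 pop 3: in=[-5,6] → [-5,6] (was [-4,6]); enqueue [2]
  #29 pop 0: in=[-5,6] → [-3,6] (was [-2,6]); enqueue [3]
  #30 pop 1: in=[-5,5] → [-5,5] (was [-4,5]); enqueue [0]
  #31 pop 2: in=[-5,6] → [-6,5] (was [-5,5]); enqueue [1]
  #32 pop 3: in=[-6,6] → [-6,6] (was [-5,6]); enqueue [2]
  #33 pop 0: in=[-6,6] → [-4,6] (was [-3,6]); enqueue [3]
  #34 pop 1: in=[-6,5] → [-6,5] (was [-5,5]); enqueue [0]
  #35 pop 2: in=[-6,6] → [-6,5] (no change)
  #36 pop 3: in=[-6,6] → [-6,6] (no change)
  #37 pop 0: in=[-6,6] → [-4,6] (no change)

Fixpoint:
  val[0] = [-4,6]
  val[1] = [-6,5]
  val[2] = [-6,5]
  val[3] = [-6,6]

[-6,5]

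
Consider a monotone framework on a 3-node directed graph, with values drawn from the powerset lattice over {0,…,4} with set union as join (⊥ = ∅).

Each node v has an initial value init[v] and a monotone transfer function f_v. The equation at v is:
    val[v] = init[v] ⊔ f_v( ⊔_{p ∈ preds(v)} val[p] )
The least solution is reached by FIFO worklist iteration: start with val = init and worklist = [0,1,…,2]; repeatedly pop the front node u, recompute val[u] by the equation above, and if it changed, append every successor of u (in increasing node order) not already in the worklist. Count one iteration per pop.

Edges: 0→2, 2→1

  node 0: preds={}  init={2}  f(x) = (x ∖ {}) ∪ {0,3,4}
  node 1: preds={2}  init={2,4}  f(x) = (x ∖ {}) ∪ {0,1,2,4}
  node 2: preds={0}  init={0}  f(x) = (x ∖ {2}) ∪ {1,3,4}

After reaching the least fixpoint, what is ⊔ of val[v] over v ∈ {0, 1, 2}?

Iteration log — 4 steps:
  step 1. node 0  ⊔preds={}  new={0,2,3,4}  old={2}  +wl: 
  step 2. node 1  ⊔preds={0}  new={0,1,2,4}  old={2,4}  +wl: 
  step 3. node 2  ⊔preds={0,2,3,4}  new={0,1,3,4}  old={0}  +wl: 1
  step 4. node 1  ⊔preds={0,1,3,4}  new={0,1,2,3,4}  old={0,1,2,4}  +wl: 

Least fixpoint reached:
  node 0: {0,2,3,4}
  node 1: {0,1,2,3,4}
  node 2: {0,1,3,4}

{0,1,2,3,4}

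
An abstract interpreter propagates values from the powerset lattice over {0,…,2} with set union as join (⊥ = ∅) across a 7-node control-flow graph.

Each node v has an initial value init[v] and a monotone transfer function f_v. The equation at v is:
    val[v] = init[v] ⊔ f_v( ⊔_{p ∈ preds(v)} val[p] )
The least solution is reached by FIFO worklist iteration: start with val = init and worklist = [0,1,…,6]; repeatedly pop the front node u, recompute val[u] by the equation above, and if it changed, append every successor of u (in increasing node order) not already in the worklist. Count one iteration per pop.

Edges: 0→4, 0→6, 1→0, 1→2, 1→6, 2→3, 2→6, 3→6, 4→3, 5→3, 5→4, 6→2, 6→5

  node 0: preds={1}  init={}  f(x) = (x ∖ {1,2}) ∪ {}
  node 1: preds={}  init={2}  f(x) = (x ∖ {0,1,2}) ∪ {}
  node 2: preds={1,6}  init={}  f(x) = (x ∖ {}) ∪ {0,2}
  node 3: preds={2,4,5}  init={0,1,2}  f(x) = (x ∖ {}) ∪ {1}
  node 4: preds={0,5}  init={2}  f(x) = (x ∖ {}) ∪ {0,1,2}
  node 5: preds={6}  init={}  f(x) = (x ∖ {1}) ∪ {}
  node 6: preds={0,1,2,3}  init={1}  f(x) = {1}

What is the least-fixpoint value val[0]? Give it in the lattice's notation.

{}

Worklist (8 pops):
  #1 pop 0: in={2} → {} (no change)
  #2 pop 1: in={} → {2} (no change)
  #3 pop 2: in={1,2} → {0,1,2} (was {}); enqueue []
  #4 pop 3: in={0,1,2} → {0,1,2} (no change)
  #5 pop 4: in={} → {0,1,2} (was {2}); enqueue [3]
  #6 pop 5: in={1} → {} (no change)
  #7 pop 6: in={0,1,2} → {1} (no change)
  #8 pop 3: in={0,1,2} → {0,1,2} (no change)

Fixpoint:
  val[0] = {}
  val[1] = {2}
  val[2] = {0,1,2}
  val[3] = {0,1,2}
  val[4] = {0,1,2}
  val[5] = {}
  val[6] = {1}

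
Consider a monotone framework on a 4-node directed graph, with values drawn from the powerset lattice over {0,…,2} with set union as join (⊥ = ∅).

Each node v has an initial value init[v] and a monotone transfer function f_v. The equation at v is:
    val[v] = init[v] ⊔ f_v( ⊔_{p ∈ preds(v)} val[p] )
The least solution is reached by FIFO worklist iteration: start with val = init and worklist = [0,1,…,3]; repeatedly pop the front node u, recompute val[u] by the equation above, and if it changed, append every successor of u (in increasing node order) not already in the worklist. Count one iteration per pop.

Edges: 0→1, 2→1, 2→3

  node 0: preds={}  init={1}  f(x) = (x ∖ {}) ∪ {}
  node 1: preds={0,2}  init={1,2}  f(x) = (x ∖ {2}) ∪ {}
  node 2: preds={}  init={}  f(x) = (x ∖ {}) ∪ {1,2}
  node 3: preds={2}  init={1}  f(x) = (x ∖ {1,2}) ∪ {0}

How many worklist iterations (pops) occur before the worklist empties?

Iteration log — 5 steps:
  step 1. node 0  ⊔preds={}  new={1}  stable
  step 2. node 1  ⊔preds={1}  new={1,2}  stable
  step 3. node 2  ⊔preds={}  new={1,2}  old={}  +wl: 1
  step 4. node 3  ⊔preds={1,2}  new={0,1}  old={1}  +wl: 
  step 5. node 1  ⊔preds={1,2}  new={1,2}  stable

Least fixpoint reached:
  node 0: {1}
  node 1: {1,2}
  node 2: {1,2}
  node 3: {0,1}

5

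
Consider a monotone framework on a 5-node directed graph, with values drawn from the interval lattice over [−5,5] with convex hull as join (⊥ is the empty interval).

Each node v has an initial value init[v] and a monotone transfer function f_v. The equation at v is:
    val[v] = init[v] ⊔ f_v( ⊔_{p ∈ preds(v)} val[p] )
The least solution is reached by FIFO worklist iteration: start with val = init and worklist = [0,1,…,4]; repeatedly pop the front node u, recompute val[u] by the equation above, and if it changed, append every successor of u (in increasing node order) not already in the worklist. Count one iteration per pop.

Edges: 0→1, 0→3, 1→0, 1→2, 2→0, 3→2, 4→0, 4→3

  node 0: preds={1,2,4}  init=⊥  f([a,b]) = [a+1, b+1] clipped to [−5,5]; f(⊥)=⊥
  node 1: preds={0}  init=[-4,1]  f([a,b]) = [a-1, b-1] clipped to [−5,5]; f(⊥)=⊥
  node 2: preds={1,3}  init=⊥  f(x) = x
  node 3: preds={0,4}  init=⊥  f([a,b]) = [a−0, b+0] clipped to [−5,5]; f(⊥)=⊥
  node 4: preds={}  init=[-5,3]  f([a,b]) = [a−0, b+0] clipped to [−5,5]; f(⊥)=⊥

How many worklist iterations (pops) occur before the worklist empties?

Worklist (13 pops):
  #1 pop 0: in=[-5,3] → [-4,4] (was ⊥); enqueue []
  #2 pop 1: in=[-4,4] → [-5,3] (was [-4,1]); enqueue [0]
  #3 pop 2: in=[-5,3] → [-5,3] (was ⊥); enqueue []
  #4 pop 3: in=[-5,4] → [-5,4] (was ⊥); enqueue [2]
  #5 pop 4: in=⊥ → [-5,3] (no change)
  #6 pop 0: in=[-5,3] → [-4,4] (no change)
  #7 pop 2: in=[-5,4] → [-5,4] (was [-5,3]); enqueue [0]
  #8 pop 0: in=[-5,4] → [-4,5] (was [-4,4]); enqueue [1,3]
  #9 pop 1: in=[-4,5] → [-5,4] (was [-5,3]); enqueue [0,2]
  #10 pop 3: in=[-5,5] → [-5,5] (was [-5,4]); enqueue []
  #11 pop 0: in=[-5,4] → [-4,5] (no change)
  #12 pop 2: in=[-5,5] → [-5,5] (was [-5,4]); enqueue [0]
  #13 pop 0: in=[-5,5] → [-4,5] (no change)

Fixpoint:
  val[0] = [-4,5]
  val[1] = [-5,4]
  val[2] = [-5,5]
  val[3] = [-5,5]
  val[4] = [-5,3]

13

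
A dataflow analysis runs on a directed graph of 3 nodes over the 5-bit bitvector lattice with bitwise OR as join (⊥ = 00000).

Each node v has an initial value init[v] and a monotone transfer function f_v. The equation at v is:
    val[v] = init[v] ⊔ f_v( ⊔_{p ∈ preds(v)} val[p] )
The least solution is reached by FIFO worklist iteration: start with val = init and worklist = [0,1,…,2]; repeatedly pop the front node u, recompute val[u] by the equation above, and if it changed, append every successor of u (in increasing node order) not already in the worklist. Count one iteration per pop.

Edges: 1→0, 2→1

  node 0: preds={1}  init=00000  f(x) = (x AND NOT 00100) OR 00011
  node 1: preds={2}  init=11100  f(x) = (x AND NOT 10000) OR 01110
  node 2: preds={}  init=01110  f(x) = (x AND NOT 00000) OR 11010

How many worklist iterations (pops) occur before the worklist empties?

5

Trace (5 dequeues):
  [1] u=0 | in 11100 | out 11011 | prev 00000 | push {}
  [2] u=1 | in 01110 | out 11110 | prev 11100 | push {0}
  [3] u=2 | in 00000 | out 11110 | prev 01110 | push {1}
  [4] u=0 | in 11110 | out 11011 | ==
  [5] u=1 | in 11110 | out 11110 | ==

Converged values:
  [0] 11011
  [1] 11110
  [2] 11110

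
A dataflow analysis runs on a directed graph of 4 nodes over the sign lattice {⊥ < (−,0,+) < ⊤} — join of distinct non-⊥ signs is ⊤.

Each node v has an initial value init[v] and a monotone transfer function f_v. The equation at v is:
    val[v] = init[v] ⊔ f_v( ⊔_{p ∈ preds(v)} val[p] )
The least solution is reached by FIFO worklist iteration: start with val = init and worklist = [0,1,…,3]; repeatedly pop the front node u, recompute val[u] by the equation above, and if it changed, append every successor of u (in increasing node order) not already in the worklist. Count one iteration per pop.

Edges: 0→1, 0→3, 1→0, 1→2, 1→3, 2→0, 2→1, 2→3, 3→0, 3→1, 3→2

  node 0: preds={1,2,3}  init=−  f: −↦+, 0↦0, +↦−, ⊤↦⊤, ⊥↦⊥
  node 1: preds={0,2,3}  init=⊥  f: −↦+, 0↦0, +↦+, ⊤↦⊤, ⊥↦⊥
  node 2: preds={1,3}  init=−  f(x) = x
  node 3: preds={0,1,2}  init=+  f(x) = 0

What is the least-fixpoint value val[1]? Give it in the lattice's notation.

⊤

Trace (7 dequeues):
  [1] u=0 | in ⊤ | out ⊤ | prev − | push {}
  [2] u=1 | in ⊤ | out ⊤ | prev ⊥ | push {0}
  [3] u=2 | in ⊤ | out ⊤ | prev − | push {1}
  [4] u=3 | in ⊤ | out ⊤ | prev + | push {2}
  [5] u=0 | in ⊤ | out ⊤ | ==
  [6] u=1 | in ⊤ | out ⊤ | ==
  [7] u=2 | in ⊤ | out ⊤ | ==

Converged values:
  [0] ⊤
  [1] ⊤
  [2] ⊤
  [3] ⊤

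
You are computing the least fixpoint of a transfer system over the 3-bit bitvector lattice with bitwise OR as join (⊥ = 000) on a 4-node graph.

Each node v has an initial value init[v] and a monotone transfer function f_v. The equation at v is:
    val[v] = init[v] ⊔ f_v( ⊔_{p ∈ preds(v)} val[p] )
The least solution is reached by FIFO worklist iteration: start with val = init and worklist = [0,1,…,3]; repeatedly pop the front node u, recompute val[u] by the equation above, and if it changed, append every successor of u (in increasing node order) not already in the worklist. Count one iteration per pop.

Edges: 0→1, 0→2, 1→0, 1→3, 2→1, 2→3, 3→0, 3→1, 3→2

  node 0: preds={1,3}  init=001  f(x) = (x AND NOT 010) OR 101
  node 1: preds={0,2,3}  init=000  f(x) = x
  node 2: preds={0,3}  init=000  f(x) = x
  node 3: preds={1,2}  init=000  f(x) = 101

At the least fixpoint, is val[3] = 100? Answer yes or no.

Iteration log — 7 steps:
  step 1. node 0  ⊔preds=000  new=101  old=001  +wl: 
  step 2. node 1  ⊔preds=101  new=101  old=000  +wl: 0
  step 3. node 2  ⊔preds=101  new=101  old=000  +wl: 1
  step 4. node 3  ⊔preds=101  new=101  old=000  +wl: 2
  step 5. node 0  ⊔preds=101  new=101  stable
  step 6. node 1  ⊔preds=101  new=101  stable
  step 7. node 2  ⊔preds=101  new=101  stable

Least fixpoint reached:
  node 0: 101
  node 1: 101
  node 2: 101
  node 3: 101

no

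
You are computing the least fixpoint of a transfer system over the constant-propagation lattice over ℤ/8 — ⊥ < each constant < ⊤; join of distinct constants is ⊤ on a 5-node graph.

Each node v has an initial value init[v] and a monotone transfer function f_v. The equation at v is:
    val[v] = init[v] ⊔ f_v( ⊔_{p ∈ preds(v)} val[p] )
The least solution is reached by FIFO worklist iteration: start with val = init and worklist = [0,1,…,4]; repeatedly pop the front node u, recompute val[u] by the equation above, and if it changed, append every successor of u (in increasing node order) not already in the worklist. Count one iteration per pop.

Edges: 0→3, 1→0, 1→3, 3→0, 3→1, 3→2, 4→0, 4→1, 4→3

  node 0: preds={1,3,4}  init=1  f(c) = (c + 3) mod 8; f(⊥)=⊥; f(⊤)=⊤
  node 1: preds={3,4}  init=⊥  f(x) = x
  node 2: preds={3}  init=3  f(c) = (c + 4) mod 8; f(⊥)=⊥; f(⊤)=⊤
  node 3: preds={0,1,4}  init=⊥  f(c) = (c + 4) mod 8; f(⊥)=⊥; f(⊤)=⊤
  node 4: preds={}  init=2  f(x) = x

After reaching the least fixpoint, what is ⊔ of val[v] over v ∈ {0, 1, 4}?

⊤

Worklist (10 pops):
  #1 pop 0: in=2 → ⊤ (was 1); enqueue []
  #2 pop 1: in=2 → 2 (was ⊥); enqueue [0]
  #3 pop 2: in=⊥ → 3 (no change)
  #4 pop 3: in=⊤ → ⊤ (was ⊥); enqueue [1,2]
  #5 pop 4: in=⊥ → 2 (no change)
  #6 pop 0: in=⊤ → ⊤ (no change)
  #7 pop 1: in=⊤ → ⊤ (was 2); enqueue [0,3]
  #8 pop 2: in=⊤ → ⊤ (was 3); enqueue []
  #9 pop 0: in=⊤ → ⊤ (no change)
  #10 pop 3: in=⊤ → ⊤ (no change)

Fixpoint:
  val[0] = ⊤
  val[1] = ⊤
  val[2] = ⊤
  val[3] = ⊤
  val[4] = 2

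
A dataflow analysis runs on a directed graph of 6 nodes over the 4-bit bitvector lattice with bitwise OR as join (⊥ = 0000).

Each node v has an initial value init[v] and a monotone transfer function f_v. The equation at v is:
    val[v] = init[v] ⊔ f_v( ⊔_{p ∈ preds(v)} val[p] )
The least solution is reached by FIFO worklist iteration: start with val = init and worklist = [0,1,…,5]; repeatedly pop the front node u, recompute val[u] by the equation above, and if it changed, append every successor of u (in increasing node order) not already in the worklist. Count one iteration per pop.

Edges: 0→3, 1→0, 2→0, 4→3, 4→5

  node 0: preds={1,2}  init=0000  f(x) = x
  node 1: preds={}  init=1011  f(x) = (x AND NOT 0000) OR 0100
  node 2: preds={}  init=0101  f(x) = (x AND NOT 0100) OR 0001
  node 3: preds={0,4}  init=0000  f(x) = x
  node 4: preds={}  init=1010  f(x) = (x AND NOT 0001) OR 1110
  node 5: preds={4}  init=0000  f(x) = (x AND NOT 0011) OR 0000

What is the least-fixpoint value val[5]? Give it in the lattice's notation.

Iteration log — 8 steps:
  step 1. node 0  ⊔preds=1111  new=1111  old=0000  +wl: 
  step 2. node 1  ⊔preds=0000  new=1111  old=1011  +wl: 0
  step 3. node 2  ⊔preds=0000  new=0101  stable
  step 4. node 3  ⊔preds=1111  new=1111  old=0000  +wl: 
  step 5. node 4  ⊔preds=0000  new=1110  old=1010  +wl: 3
  step 6. node 5  ⊔preds=1110  new=1100  old=0000  +wl: 
  step 7. node 0  ⊔preds=1111  new=1111  stable
  step 8. node 3  ⊔preds=1111  new=1111  stable

Least fixpoint reached:
  node 0: 1111
  node 1: 1111
  node 2: 0101
  node 3: 1111
  node 4: 1110
  node 5: 1100

1100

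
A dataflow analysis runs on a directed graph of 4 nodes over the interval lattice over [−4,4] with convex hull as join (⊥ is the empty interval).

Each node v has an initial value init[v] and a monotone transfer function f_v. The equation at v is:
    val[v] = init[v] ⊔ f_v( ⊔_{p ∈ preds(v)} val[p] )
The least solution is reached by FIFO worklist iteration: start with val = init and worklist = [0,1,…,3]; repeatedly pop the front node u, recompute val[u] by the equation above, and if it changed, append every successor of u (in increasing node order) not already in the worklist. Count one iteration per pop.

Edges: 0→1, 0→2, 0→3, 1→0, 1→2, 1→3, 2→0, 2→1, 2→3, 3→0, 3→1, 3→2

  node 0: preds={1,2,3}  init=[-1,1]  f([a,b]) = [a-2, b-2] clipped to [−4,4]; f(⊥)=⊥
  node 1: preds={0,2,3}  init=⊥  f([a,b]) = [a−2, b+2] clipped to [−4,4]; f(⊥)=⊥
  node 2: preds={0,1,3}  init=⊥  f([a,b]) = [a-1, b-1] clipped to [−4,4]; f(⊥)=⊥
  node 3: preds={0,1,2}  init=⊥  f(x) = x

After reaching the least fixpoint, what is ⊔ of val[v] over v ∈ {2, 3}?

[-4,4]

Trace (12 dequeues):
  [1] u=0 | in ⊥ | out [-1,1] | ==
  [2] u=1 | in [-1,1] | out [-3,3] | prev ⊥ | push {0}
  [3] u=2 | in [-3,3] | out [-4,2] | prev ⊥ | push {1}
  [4] u=3 | in [-4,3] | out [-4,3] | prev ⊥ | push {2}
  [5] u=0 | in [-4,3] | out [-4,1] | prev [-1,1] | push {3}
  [6] u=1 | in [-4,3] | out [-4,4] | prev [-3,3] | push {0}
  [7] u=2 | in [-4,4] | out [-4,3] | prev [-4,2] | push {1}
  [8] u=3 | in [-4,4] | out [-4,4] | prev [-4,3] | push {2}
  [9] u=0 | in [-4,4] | out [-4,2] | prev [-4,1] | push {3}
  [10] u=1 | in [-4,4] | out [-4,4] | ==
  [11] u=2 | in [-4,4] | out [-4,3] | ==
  [12] u=3 | in [-4,4] | out [-4,4] | ==

Converged values:
  [0] [-4,2]
  [1] [-4,4]
  [2] [-4,3]
  [3] [-4,4]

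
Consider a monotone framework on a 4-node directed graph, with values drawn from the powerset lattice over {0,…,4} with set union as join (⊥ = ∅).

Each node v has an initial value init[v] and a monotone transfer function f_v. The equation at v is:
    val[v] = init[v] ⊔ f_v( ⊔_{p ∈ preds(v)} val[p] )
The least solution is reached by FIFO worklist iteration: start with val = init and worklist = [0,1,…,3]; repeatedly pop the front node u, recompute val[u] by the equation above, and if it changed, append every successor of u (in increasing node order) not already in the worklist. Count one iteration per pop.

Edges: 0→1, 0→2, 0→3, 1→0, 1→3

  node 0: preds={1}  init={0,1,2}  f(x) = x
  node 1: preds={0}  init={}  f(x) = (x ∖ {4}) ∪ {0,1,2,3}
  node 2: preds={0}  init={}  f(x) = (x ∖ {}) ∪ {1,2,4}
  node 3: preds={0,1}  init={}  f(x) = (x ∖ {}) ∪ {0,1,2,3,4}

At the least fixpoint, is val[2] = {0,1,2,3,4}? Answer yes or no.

yes

Iteration log — 8 steps:
  step 1. node 0  ⊔preds={}  new={0,1,2}  stable
  step 2. node 1  ⊔preds={0,1,2}  new={0,1,2,3}  old={}  +wl: 0
  step 3. node 2  ⊔preds={0,1,2}  new={0,1,2,4}  old={}  +wl: 
  step 4. node 3  ⊔preds={0,1,2,3}  new={0,1,2,3,4}  old={}  +wl: 
  step 5. node 0  ⊔preds={0,1,2,3}  new={0,1,2,3}  old={0,1,2}  +wl: 1,2,3
  step 6. node 1  ⊔preds={0,1,2,3}  new={0,1,2,3}  stable
  step 7. node 2  ⊔preds={0,1,2,3}  new={0,1,2,3,4}  old={0,1,2,4}  +wl: 
  step 8. node 3  ⊔preds={0,1,2,3}  new={0,1,2,3,4}  stable

Least fixpoint reached:
  node 0: {0,1,2,3}
  node 1: {0,1,2,3}
  node 2: {0,1,2,3,4}
  node 3: {0,1,2,3,4}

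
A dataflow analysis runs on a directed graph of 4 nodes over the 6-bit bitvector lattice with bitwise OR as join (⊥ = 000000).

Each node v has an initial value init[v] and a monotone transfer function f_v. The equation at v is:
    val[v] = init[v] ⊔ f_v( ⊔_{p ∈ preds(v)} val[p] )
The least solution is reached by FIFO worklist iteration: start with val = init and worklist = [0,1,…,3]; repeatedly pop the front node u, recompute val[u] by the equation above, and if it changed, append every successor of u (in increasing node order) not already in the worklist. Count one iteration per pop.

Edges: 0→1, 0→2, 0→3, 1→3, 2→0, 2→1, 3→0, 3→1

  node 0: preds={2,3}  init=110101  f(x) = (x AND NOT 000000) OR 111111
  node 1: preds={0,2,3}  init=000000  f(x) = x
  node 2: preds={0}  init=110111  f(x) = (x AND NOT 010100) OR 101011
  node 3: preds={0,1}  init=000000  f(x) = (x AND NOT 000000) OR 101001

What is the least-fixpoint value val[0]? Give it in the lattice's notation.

Worklist (6 pops):
  #1 pop 0: in=110111 → 111111 (was 110101); enqueue []
  #2 pop 1: in=111111 → 111111 (was 000000); enqueue []
  #3 pop 2: in=111111 → 111111 (was 110111); enqueue [0,1]
  #4 pop 3: in=111111 → 111111 (was 000000); enqueue []
  #5 pop 0: in=111111 → 111111 (no change)
  #6 pop 1: in=111111 → 111111 (no change)

Fixpoint:
  val[0] = 111111
  val[1] = 111111
  val[2] = 111111
  val[3] = 111111

111111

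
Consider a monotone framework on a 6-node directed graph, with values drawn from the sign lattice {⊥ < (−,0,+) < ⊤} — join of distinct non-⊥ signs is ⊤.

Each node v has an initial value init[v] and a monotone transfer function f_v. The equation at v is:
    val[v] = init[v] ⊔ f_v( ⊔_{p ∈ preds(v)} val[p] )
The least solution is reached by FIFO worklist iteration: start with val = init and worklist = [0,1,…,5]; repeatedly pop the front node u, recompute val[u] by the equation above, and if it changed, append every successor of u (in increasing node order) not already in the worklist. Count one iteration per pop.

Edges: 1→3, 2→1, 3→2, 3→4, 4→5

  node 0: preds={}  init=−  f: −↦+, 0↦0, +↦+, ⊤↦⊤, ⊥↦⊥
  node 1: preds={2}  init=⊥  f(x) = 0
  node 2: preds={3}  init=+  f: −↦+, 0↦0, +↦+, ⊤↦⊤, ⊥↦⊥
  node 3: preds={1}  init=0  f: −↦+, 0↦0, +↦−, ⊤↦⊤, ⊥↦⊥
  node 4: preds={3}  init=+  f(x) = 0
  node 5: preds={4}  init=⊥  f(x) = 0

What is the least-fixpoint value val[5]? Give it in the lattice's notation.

Iteration log — 7 steps:
  step 1. node 0  ⊔preds=⊥  new=−  stable
  step 2. node 1  ⊔preds=+  new=0  old=⊥  +wl: 
  step 3. node 2  ⊔preds=0  new=⊤  old=+  +wl: 1
  step 4. node 3  ⊔preds=0  new=0  stable
  step 5. node 4  ⊔preds=0  new=⊤  old=+  +wl: 
  step 6. node 5  ⊔preds=⊤  new=0  old=⊥  +wl: 
  step 7. node 1  ⊔preds=⊤  new=0  stable

Least fixpoint reached:
  node 0: −
  node 1: 0
  node 2: ⊤
  node 3: 0
  node 4: ⊤
  node 5: 0

0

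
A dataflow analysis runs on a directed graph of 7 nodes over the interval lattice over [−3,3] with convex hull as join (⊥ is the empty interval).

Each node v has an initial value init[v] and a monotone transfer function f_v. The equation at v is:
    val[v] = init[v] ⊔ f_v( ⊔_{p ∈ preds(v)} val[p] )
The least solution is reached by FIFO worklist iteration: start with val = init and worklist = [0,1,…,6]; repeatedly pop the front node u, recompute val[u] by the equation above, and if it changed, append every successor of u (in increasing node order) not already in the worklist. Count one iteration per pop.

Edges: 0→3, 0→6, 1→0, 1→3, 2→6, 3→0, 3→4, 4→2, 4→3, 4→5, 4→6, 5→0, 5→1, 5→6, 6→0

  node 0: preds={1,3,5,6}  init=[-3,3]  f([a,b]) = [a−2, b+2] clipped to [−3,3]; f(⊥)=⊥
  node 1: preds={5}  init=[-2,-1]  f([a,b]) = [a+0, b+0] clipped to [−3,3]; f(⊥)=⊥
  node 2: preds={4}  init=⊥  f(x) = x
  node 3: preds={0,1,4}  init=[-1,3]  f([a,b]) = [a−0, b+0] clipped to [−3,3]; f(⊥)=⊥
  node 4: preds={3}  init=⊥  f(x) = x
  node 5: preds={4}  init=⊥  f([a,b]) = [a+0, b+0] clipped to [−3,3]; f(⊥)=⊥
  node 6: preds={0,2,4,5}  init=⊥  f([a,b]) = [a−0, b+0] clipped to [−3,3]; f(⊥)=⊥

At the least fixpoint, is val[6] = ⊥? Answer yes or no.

Iteration log — 14 steps:
  step 1. node 0  ⊔preds=[-2,3]  new=[-3,3]  stable
  step 2. node 1  ⊔preds=⊥  new=[-2,-1]  stable
  step 3. node 2  ⊔preds=⊥  new=⊥  stable
  step 4. node 3  ⊔preds=[-3,3]  new=[-3,3]  old=[-1,3]  +wl: 0
  step 5. node 4  ⊔preds=[-3,3]  new=[-3,3]  old=⊥  +wl: 2,3
  step 6. node 5  ⊔preds=[-3,3]  new=[-3,3]  old=⊥  +wl: 1
  step 7. node 6  ⊔preds=[-3,3]  new=[-3,3]  old=⊥  +wl: 
  step 8. node 0  ⊔preds=[-3,3]  new=[-3,3]  stable
  step 9. node 2  ⊔preds=[-3,3]  new=[-3,3]  old=⊥  +wl: 6
  step 10. node 3  ⊔preds=[-3,3]  new=[-3,3]  stable
  step 11. node 1  ⊔preds=[-3,3]  new=[-3,3]  old=[-2,-1]  +wl: 0,3
  step 12. node 6  ⊔preds=[-3,3]  new=[-3,3]  stable
  step 13. node 0  ⊔preds=[-3,3]  new=[-3,3]  stable
  step 14. node 3  ⊔preds=[-3,3]  new=[-3,3]  stable

Least fixpoint reached:
  node 0: [-3,3]
  node 1: [-3,3]
  node 2: [-3,3]
  node 3: [-3,3]
  node 4: [-3,3]
  node 5: [-3,3]
  node 6: [-3,3]

no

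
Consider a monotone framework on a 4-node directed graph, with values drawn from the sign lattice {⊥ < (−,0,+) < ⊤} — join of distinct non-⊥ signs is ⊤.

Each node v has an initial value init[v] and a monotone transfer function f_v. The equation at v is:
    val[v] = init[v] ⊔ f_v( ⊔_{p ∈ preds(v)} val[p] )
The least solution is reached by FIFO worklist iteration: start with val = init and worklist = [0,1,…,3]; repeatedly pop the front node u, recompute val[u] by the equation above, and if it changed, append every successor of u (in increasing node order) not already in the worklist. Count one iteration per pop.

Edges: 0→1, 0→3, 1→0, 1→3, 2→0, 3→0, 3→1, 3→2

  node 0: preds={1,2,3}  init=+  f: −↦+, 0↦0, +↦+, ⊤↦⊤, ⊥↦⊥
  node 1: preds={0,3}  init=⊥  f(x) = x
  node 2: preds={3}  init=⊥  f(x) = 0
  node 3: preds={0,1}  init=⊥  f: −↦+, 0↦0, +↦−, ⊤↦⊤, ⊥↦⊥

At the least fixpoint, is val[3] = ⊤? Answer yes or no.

yes

Worklist (11 pops):
  #1 pop 0: in=⊥ → + (no change)
  #2 pop 1: in=+ → + (was ⊥); enqueue [0]
  #3 pop 2: in=⊥ → 0 (was ⊥); enqueue []
  #4 pop 3: in=+ → − (was ⊥); enqueue [1,2]
  #5 pop 0: in=⊤ → ⊤ (was +); enqueue [3]
  #6 pop 1: in=⊤ → ⊤ (was +); enqueue [0]
  #7 pop 2: in=− → 0 (no change)
  #8 pop 3: in=⊤ → ⊤ (was −); enqueue [1,2]
  #9 pop 0: in=⊤ → ⊤ (no change)
  #10 pop 1: in=⊤ → ⊤ (no change)
  #11 pop 2: in=⊤ → 0 (no change)

Fixpoint:
  val[0] = ⊤
  val[1] = ⊤
  val[2] = 0
  val[3] = ⊤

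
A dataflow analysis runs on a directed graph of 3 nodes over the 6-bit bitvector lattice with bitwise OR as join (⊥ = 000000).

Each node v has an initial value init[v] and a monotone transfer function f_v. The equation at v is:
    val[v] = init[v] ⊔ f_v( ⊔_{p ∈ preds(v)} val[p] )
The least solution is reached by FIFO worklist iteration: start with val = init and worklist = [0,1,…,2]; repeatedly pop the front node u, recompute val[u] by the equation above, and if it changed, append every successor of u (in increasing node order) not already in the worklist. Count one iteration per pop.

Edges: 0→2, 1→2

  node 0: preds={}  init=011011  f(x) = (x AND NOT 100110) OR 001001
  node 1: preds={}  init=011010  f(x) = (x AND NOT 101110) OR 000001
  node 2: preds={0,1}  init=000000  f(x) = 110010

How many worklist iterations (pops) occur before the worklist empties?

Trace (3 dequeues):
  [1] u=0 | in 000000 | out 011011 | ==
  [2] u=1 | in 000000 | out 011011 | prev 011010 | push {}
  [3] u=2 | in 011011 | out 110010 | prev 000000 | push {}

Converged values:
  [0] 011011
  [1] 011011
  [2] 110010

3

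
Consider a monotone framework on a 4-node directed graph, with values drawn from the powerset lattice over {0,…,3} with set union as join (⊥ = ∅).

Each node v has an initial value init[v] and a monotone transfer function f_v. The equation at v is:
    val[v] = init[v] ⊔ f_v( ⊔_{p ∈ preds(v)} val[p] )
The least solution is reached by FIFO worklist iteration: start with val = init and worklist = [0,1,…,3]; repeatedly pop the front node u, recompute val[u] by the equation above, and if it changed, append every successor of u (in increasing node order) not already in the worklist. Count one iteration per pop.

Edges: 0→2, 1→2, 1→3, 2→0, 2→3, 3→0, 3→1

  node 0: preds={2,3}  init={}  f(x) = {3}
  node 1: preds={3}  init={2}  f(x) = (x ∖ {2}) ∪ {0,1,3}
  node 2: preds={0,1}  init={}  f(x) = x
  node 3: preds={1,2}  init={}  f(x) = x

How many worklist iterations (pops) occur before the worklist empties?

Trace (6 dequeues):
  [1] u=0 | in {} | out {3} | prev {} | push {}
  [2] u=1 | in {} | out {0,1,2,3} | prev {2} | push {}
  [3] u=2 | in {0,1,2,3} | out {0,1,2,3} | prev {} | push {0}
  [4] u=3 | in {0,1,2,3} | out {0,1,2,3} | prev {} | push {1}
  [5] u=0 | in {0,1,2,3} | out {3} | ==
  [6] u=1 | in {0,1,2,3} | out {0,1,2,3} | ==

Converged values:
  [0] {3}
  [1] {0,1,2,3}
  [2] {0,1,2,3}
  [3] {0,1,2,3}

6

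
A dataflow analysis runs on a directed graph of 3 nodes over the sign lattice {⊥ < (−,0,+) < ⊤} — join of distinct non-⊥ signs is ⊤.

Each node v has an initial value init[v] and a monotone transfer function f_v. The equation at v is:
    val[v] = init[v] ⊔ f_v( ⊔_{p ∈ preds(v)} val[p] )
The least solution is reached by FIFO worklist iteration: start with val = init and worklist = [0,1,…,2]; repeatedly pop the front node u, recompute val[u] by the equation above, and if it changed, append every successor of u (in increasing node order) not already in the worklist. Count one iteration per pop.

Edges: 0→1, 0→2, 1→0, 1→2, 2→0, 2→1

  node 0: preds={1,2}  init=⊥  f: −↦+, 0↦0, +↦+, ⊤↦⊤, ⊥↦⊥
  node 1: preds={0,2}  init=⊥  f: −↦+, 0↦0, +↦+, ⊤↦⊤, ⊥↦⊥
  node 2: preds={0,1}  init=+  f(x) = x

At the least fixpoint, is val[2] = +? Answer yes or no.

Worklist (4 pops):
  #1 pop 0: in=+ → + (was ⊥); enqueue []
  #2 pop 1: in=+ → + (was ⊥); enqueue [0]
  #3 pop 2: in=+ → + (no change)
  #4 pop 0: in=+ → + (no change)

Fixpoint:
  val[0] = +
  val[1] = +
  val[2] = +

yes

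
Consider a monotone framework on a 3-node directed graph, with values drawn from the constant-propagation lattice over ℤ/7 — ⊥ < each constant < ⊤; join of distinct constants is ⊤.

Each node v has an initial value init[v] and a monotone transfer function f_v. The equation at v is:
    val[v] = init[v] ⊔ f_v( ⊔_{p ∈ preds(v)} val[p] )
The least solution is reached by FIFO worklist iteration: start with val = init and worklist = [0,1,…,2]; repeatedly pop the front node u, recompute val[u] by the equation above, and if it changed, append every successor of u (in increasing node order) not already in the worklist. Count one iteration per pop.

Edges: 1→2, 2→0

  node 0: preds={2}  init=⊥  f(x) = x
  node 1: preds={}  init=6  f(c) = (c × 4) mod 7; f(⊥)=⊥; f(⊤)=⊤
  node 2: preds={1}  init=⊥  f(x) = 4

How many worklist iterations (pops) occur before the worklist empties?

Worklist (4 pops):
  #1 pop 0: in=⊥ → ⊥ (no change)
  #2 pop 1: in=⊥ → 6 (no change)
  #3 pop 2: in=6 → 4 (was ⊥); enqueue [0]
  #4 pop 0: in=4 → 4 (was ⊥); enqueue []

Fixpoint:
  val[0] = 4
  val[1] = 6
  val[2] = 4

4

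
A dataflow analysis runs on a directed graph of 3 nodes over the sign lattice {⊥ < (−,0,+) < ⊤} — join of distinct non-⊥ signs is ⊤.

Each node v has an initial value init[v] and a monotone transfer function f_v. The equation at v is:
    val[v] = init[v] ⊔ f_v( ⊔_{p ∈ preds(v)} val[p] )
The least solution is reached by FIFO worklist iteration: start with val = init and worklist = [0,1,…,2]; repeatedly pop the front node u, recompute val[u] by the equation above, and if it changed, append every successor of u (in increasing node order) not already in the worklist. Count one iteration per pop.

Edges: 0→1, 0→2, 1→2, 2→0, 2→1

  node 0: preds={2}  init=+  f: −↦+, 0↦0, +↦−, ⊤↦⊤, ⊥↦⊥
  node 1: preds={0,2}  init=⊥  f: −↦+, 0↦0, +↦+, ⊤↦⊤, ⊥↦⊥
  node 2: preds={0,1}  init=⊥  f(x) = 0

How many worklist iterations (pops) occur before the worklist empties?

Trace (6 dequeues):
  [1] u=0 | in ⊥ | out + | ==
  [2] u=1 | in + | out + | prev ⊥ | push {}
  [3] u=2 | in + | out 0 | prev ⊥ | push {0,1}
  [4] u=0 | in 0 | out ⊤ | prev + | push {2}
  [5] u=1 | in ⊤ | out ⊤ | prev + | push {}
  [6] u=2 | in ⊤ | out 0 | ==

Converged values:
  [0] ⊤
  [1] ⊤
  [2] 0

6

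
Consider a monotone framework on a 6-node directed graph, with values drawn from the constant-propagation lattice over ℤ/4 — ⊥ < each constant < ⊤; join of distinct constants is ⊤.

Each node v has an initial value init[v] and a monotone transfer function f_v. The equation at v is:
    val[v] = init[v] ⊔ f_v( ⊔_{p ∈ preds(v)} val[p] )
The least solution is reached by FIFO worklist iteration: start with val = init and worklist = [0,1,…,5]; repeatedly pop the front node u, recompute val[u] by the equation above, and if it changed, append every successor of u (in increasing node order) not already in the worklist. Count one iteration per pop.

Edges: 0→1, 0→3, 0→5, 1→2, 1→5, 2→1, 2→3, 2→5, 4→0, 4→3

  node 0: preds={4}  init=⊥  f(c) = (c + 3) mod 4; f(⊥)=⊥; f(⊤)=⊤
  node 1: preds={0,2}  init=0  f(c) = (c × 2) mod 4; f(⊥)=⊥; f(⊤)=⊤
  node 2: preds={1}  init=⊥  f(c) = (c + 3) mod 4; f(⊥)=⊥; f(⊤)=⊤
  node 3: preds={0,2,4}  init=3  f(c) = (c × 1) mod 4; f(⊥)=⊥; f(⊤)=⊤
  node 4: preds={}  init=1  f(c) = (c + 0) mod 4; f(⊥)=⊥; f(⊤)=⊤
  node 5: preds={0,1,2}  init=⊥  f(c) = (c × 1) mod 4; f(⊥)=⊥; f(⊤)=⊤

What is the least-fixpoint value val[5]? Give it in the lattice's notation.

Iteration log — 11 steps:
  step 1. node 0  ⊔preds=1  new=0  old=⊥  +wl: 
  step 2. node 1  ⊔preds=0  new=0  stable
  step 3. node 2  ⊔preds=0  new=3  old=⊥  +wl: 1
  step 4. node 3  ⊔preds=⊤  new=⊤  old=3  +wl: 
  step 5. node 4  ⊔preds=⊥  new=1  stable
  step 6. node 5  ⊔preds=⊤  new=⊤  old=⊥  +wl: 
  step 7. node 1  ⊔preds=⊤  new=⊤  old=0  +wl: 2,5
  step 8. node 2  ⊔preds=⊤  new=⊤  old=3  +wl: 1,3
  step 9. node 5  ⊔preds=⊤  new=⊤  stable
  step 10. node 1  ⊔preds=⊤  new=⊤  stable
  step 11. node 3  ⊔preds=⊤  new=⊤  stable

Least fixpoint reached:
  node 0: 0
  node 1: ⊤
  node 2: ⊤
  node 3: ⊤
  node 4: 1
  node 5: ⊤

⊤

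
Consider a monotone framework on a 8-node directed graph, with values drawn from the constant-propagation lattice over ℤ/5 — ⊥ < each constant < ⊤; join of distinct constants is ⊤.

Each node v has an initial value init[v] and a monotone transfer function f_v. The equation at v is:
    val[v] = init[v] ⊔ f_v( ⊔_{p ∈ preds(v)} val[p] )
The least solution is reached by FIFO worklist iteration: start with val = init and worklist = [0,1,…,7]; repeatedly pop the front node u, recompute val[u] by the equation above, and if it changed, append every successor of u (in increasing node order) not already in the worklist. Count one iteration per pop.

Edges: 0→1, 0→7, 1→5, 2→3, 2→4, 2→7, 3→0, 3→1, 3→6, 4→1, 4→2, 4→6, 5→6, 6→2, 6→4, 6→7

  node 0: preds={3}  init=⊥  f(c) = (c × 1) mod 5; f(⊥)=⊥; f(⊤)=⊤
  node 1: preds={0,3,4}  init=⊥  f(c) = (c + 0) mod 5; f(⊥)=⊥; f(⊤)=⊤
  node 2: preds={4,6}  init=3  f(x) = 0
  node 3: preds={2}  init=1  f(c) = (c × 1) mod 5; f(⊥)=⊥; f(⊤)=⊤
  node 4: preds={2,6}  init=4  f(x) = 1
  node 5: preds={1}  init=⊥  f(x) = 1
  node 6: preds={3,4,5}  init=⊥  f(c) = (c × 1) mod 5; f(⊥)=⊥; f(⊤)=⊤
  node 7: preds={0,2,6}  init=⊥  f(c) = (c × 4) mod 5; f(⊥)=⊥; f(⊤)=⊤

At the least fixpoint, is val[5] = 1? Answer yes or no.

yes

Trace (13 dequeues):
  [1] u=0 | in 1 | out 1 | prev ⊥ | push {}
  [2] u=1 | in ⊤ | out ⊤ | prev ⊥ | push {}
  [3] u=2 | in 4 | out ⊤ | prev 3 | push {}
  [4] u=3 | in ⊤ | out ⊤ | prev 1 | push {0,1}
  [5] u=4 | in ⊤ | out ⊤ | prev 4 | push {2}
  [6] u=5 | in ⊤ | out 1 | prev ⊥ | push {}
  [7] u=6 | in ⊤ | out ⊤ | prev ⊥ | push {4}
  [8] u=7 | in ⊤ | out ⊤ | prev ⊥ | push {}
  [9] u=0 | in ⊤ | out ⊤ | prev 1 | push {7}
  [10] u=1 | in ⊤ | out ⊤ | ==
  [11] u=2 | in ⊤ | out ⊤ | ==
  [12] u=4 | in ⊤ | out ⊤ | ==
  [13] u=7 | in ⊤ | out ⊤ | ==

Converged values:
  [0] ⊤
  [1] ⊤
  [2] ⊤
  [3] ⊤
  [4] ⊤
  [5] 1
  [6] ⊤
  [7] ⊤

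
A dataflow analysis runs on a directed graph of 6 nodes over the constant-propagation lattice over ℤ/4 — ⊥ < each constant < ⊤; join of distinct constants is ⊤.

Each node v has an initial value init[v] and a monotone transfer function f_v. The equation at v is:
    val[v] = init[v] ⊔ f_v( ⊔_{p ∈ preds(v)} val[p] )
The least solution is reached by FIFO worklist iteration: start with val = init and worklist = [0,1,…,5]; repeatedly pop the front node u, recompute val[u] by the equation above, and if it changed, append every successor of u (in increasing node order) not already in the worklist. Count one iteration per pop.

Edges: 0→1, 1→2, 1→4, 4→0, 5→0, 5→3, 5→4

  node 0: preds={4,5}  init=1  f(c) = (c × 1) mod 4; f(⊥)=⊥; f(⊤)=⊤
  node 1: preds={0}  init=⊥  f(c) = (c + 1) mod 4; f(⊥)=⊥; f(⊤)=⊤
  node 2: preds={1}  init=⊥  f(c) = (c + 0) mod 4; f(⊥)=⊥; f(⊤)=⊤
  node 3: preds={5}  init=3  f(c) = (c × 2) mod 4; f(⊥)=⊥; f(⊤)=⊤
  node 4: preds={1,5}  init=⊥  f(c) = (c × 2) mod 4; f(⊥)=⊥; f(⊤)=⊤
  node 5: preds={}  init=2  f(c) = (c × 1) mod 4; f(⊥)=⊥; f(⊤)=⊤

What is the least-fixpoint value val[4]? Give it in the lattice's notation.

Trace (7 dequeues):
  [1] u=0 | in 2 | out ⊤ | prev 1 | push {}
  [2] u=1 | in ⊤ | out ⊤ | prev ⊥ | push {}
  [3] u=2 | in ⊤ | out ⊤ | prev ⊥ | push {}
  [4] u=3 | in 2 | out ⊤ | prev 3 | push {}
  [5] u=4 | in ⊤ | out ⊤ | prev ⊥ | push {0}
  [6] u=5 | in ⊥ | out 2 | ==
  [7] u=0 | in ⊤ | out ⊤ | ==

Converged values:
  [0] ⊤
  [1] ⊤
  [2] ⊤
  [3] ⊤
  [4] ⊤
  [5] 2

⊤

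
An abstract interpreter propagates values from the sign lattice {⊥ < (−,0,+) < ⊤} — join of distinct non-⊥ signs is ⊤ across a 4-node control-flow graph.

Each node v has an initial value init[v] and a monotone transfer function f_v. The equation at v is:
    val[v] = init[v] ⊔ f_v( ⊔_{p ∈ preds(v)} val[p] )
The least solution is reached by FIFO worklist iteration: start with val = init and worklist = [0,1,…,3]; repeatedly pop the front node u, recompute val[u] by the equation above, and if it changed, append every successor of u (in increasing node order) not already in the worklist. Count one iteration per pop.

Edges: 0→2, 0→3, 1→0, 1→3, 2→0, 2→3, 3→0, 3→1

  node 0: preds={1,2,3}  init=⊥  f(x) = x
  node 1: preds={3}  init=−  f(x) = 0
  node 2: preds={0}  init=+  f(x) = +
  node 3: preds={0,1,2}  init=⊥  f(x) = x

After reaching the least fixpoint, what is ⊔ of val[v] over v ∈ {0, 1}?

Trace (6 dequeues):
  [1] u=0 | in ⊤ | out ⊤ | prev ⊥ | push {}
  [2] u=1 | in ⊥ | out ⊤ | prev − | push {0}
  [3] u=2 | in ⊤ | out + | ==
  [4] u=3 | in ⊤ | out ⊤ | prev ⊥ | push {1}
  [5] u=0 | in ⊤ | out ⊤ | ==
  [6] u=1 | in ⊤ | out ⊤ | ==

Converged values:
  [0] ⊤
  [1] ⊤
  [2] +
  [3] ⊤

⊤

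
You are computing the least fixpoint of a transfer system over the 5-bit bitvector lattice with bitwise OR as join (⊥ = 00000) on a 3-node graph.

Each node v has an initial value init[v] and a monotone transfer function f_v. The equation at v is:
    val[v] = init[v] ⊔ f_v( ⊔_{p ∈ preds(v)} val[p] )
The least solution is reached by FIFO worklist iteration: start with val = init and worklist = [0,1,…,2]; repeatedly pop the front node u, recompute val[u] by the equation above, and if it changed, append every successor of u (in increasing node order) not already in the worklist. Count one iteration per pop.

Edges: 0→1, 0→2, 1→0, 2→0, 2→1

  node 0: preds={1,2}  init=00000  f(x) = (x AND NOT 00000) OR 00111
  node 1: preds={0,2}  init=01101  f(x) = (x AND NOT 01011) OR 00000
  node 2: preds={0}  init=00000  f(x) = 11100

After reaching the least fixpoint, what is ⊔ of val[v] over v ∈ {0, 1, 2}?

Worklist (7 pops):
  #1 pop 0: in=01101 → 01111 (was 00000); enqueue []
  #2 pop 1: in=01111 → 01101 (no change)
  #3 pop 2: in=01111 → 11100 (was 00000); enqueue [0,1]
  #4 pop 0: in=11101 → 11111 (was 01111); enqueue [2]
  #5 pop 1: in=11111 → 11101 (was 01101); enqueue [0]
  #6 pop 2: in=11111 → 11100 (no change)
  #7 pop 0: in=11101 → 11111 (no change)

Fixpoint:
  val[0] = 11111
  val[1] = 11101
  val[2] = 11100

11111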